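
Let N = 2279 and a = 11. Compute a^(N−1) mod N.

11^1 ≡ 11 (mod 2279)
11^2 ≡ 11^2 = 121 ≡ 121 (mod 2279)
11^4 ≡ 121^2 = 14641 ≡ 967 (mod 2279)
11^8 ≡ 967^2 = 935089 ≡ 699 (mod 2279)
11^16 ≡ 699^2 = 488601 ≡ 895 (mod 2279)
11^32 ≡ 895^2 = 801025 ≡ 1096 (mod 2279)
11^64 ≡ 1096^2 = 1201216 ≡ 183 (mod 2279)
11^128 ≡ 183^2 = 33489 ≡ 1583 (mod 2279)
11^256 ≡ 1583^2 = 2505889 ≡ 1268 (mod 2279)
11^512 ≡ 1268^2 = 1607824 ≡ 1129 (mod 2279)
11^1024 ≡ 1129^2 = 1274641 ≡ 680 (mod 2279)
11^2048 ≡ 680^2 = 462400 ≡ 2042 (mod 2279)
2278 = 2048 + 128 + 64 + 32 + 4 + 2 in binary powers of 2.
So 11^2278 ≡ 2042 · 1583 · 183 · 1096 · 967 · 121 ≡ 471 (mod 2279).
Since 471 ≠ 1, base 11 is a Fermat witness: 2279 is composite.

471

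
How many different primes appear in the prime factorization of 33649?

4

33649 = 7 · 4807
4807 = 11 · 437
437 = 19 · 23
33649 = 7 · 11 · 19 · 23, which has 4 distinct prime factors.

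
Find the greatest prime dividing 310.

310 = 2 · 155
155 = 5 · 31
31 is prime.
So 310 = 2 · 5 · 31; the largest prime factor is 31.

31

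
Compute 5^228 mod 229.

5^1 ≡ 5 (mod 229)
5^2 ≡ 5^2 = 25 ≡ 25 (mod 229)
5^4 ≡ 25^2 = 625 ≡ 167 (mod 229)
5^8 ≡ 167^2 = 27889 ≡ 180 (mod 229)
5^16 ≡ 180^2 = 32400 ≡ 111 (mod 229)
5^32 ≡ 111^2 = 12321 ≡ 184 (mod 229)
5^64 ≡ 184^2 = 33856 ≡ 193 (mod 229)
5^128 ≡ 193^2 = 37249 ≡ 151 (mod 229)
228 = 128 + 64 + 32 + 4 in binary powers of 2.
So 5^228 ≡ 151 · 193 · 184 · 167 ≡ 1 (mod 229).
Since the result is 1, base 5 gives no evidence that 229 is composite.

1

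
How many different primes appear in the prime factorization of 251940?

251940 = 2^2 · 62985
62985 = 3 · 20995
20995 = 5 · 4199
4199 = 13 · 323
323 = 17 · 19
251940 = 2^2 · 3 · 5 · 13 · 17 · 19, which has 6 distinct prime factors.

6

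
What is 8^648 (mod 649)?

588

8^1 ≡ 8 (mod 649)
8^2 ≡ 8^2 = 64 ≡ 64 (mod 649)
8^4 ≡ 64^2 = 4096 ≡ 202 (mod 649)
8^8 ≡ 202^2 = 40804 ≡ 566 (mod 649)
8^16 ≡ 566^2 = 320356 ≡ 399 (mod 649)
8^32 ≡ 399^2 = 159201 ≡ 196 (mod 649)
8^64 ≡ 196^2 = 38416 ≡ 125 (mod 649)
8^128 ≡ 125^2 = 15625 ≡ 49 (mod 649)
8^256 ≡ 49^2 = 2401 ≡ 454 (mod 649)
8^512 ≡ 454^2 = 206116 ≡ 383 (mod 649)
648 = 512 + 128 + 8 in binary powers of 2.
So 8^648 ≡ 383 · 49 · 566 ≡ 588 (mod 649).
Since 588 ≠ 1, base 8 is a Fermat witness: 649 is composite.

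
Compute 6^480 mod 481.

6^1 ≡ 6 (mod 481)
6^2 ≡ 6^2 = 36 ≡ 36 (mod 481)
6^4 ≡ 36^2 = 1296 ≡ 334 (mod 481)
6^8 ≡ 334^2 = 111556 ≡ 445 (mod 481)
6^16 ≡ 445^2 = 198025 ≡ 334 (mod 481)
6^32 ≡ 334^2 = 111556 ≡ 445 (mod 481)
6^64 ≡ 445^2 = 198025 ≡ 334 (mod 481)
6^128 ≡ 334^2 = 111556 ≡ 445 (mod 481)
6^256 ≡ 445^2 = 198025 ≡ 334 (mod 481)
480 = 256 + 128 + 64 + 32 in binary powers of 2.
So 6^480 ≡ 334 · 445 · 334 · 445 ≡ 1 (mod 481).
Since the result is 1, base 6 gives no evidence that 481 is composite.

1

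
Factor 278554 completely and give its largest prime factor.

79

278554 = 2 · 139277
139277 = 41 · 3397
3397 = 43 · 79
79 is prime.
So 278554 = 2 · 41 · 43 · 79; the largest prime factor is 79.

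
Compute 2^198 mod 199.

1

2^1 ≡ 2 (mod 199)
2^2 ≡ 2^2 = 4 ≡ 4 (mod 199)
2^4 ≡ 4^2 = 16 ≡ 16 (mod 199)
2^8 ≡ 16^2 = 256 ≡ 57 (mod 199)
2^16 ≡ 57^2 = 3249 ≡ 65 (mod 199)
2^32 ≡ 65^2 = 4225 ≡ 46 (mod 199)
2^64 ≡ 46^2 = 2116 ≡ 126 (mod 199)
2^128 ≡ 126^2 = 15876 ≡ 155 (mod 199)
198 = 128 + 64 + 4 + 2 in binary powers of 2.
So 2^198 ≡ 155 · 126 · 16 · 4 ≡ 1 (mod 199).
Since the result is 1, base 2 gives no evidence that 199 is composite.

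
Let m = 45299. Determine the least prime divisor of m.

45299 is odd.
Digit sum 29, not divisible by 3.
Ends in 9: not divisible by 5.
7: 45299 = 7·6471 + 2
11: 45299 = 11·4118 + 1
13: 45299 = 13·3484 + 7
17: 45299 = 17·2664 + 11
19: 45299 = 19·2384 + 3
23: 45299 = 23·1969 + 12
29: 45299 = 29·1562 + 1
31: 45299 = 31·1461 + 8
37: 45299 = 37·1224 + 11
41: 45299 = 41·1104 + 35
43: 45299 = 43·1053 + 20
47: 45299 = 47·963 + 38
53: 45299 = 53·854 + 37
59: 45299 = 59·767 + 46
61: 45299 = 61·742 + 37
67: 45299 = 67·676 + 7
71: 45299 = 71·638 + 1
73: 45299 = 73·620 + 39
79: 45299 = 79·573 + 32
83: 45299 = 83·545 + 64
89: 45299 = 89·508 + 87
97: 45299 = 97·467

97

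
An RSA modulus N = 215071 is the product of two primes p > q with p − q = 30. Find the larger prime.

479

Since p = q + 30, we have 215071 = q(q + 30), so q² + 30q − 215071 = 0.
Discriminant: 30² + 4·215071 = 900 + 860284 = 861184; √861184 = 928.
q = (−30 + 928)/2 = 449, and p = q + 30 = 479.
Check: 449 · 479 = 215071.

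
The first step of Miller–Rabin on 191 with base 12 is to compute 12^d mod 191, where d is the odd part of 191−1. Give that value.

191 − 1 = 190 = 2^1 · 95, so d = 95.
12^1 ≡ 12 (mod 191)
12^2 ≡ 12^2 = 144 ≡ 144 (mod 191)
12^4 ≡ 144^2 = 20736 ≡ 108 (mod 191)
12^8 ≡ 108^2 = 11664 ≡ 13 (mod 191)
12^16 ≡ 13^2 = 169 ≡ 169 (mod 191)
12^32 ≡ 169^2 = 28561 ≡ 102 (mod 191)
12^64 ≡ 102^2 = 10404 ≡ 90 (mod 191)
95 = 64 + 16 + 8 + 4 + 2 + 1 in binary powers of 2.
So 12^95 ≡ 90 · 169 · 13 · 108 · 144 · 12 ≡ 1 (mod 191).
Since 12^d ≡ 1 (mod 191), base 12 does not prove 191 composite.

1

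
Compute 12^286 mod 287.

282

12^1 ≡ 12 (mod 287)
12^2 ≡ 12^2 = 144 ≡ 144 (mod 287)
12^4 ≡ 144^2 = 20736 ≡ 72 (mod 287)
12^8 ≡ 72^2 = 5184 ≡ 18 (mod 287)
12^16 ≡ 18^2 = 324 ≡ 37 (mod 287)
12^32 ≡ 37^2 = 1369 ≡ 221 (mod 287)
12^64 ≡ 221^2 = 48841 ≡ 51 (mod 287)
12^128 ≡ 51^2 = 2601 ≡ 18 (mod 287)
12^256 ≡ 18^2 = 324 ≡ 37 (mod 287)
286 = 256 + 16 + 8 + 4 + 2 in binary powers of 2.
So 12^286 ≡ 37 · 37 · 18 · 72 · 144 ≡ 282 (mod 287).
Since 282 ≠ 1, base 12 is a Fermat witness: 287 is composite.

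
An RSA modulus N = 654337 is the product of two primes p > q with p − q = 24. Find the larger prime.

Since p = q + 24, we have 654337 = q(q + 24), so q² + 24q − 654337 = 0.
Discriminant: 24² + 4·654337 = 576 + 2617348 = 2617924; √2617924 = 1618.
q = (−24 + 1618)/2 = 797, and p = q + 24 = 821.
Check: 797 · 821 = 654337.

821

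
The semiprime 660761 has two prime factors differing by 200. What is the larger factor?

Since p = q + 200, we have 660761 = q(q + 200), so q² + 200q − 660761 = 0.
Discriminant: 200² + 4·660761 = 40000 + 2643044 = 2683044; √2683044 = 1638.
q = (−200 + 1638)/2 = 719, and p = q + 200 = 919.
Check: 719 · 919 = 660761.

919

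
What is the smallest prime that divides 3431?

3431 is odd.
Digit sum 11, not divisible by 3.
Ends in 1: not divisible by 5.
7: 3431 = 7·490 + 1
11: 3431 = 11·311 + 10
13: 3431 = 13·263 + 12
17: 3431 = 17·201 + 14
19: 3431 = 19·180 + 11
23: 3431 = 23·149 + 4
29: 3431 = 29·118 + 9
31: 3431 = 31·110 + 21
37: 3431 = 37·92 + 27
41: 3431 = 41·83 + 28
43: 3431 = 43·79 + 34
47: 3431 = 47·73

47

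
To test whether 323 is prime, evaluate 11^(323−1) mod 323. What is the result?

87

11^1 ≡ 11 (mod 323)
11^2 ≡ 11^2 = 121 ≡ 121 (mod 323)
11^4 ≡ 121^2 = 14641 ≡ 106 (mod 323)
11^8 ≡ 106^2 = 11236 ≡ 254 (mod 323)
11^16 ≡ 254^2 = 64516 ≡ 239 (mod 323)
11^32 ≡ 239^2 = 57121 ≡ 273 (mod 323)
11^64 ≡ 273^2 = 74529 ≡ 239 (mod 323)
11^128 ≡ 239^2 = 57121 ≡ 273 (mod 323)
11^256 ≡ 273^2 = 74529 ≡ 239 (mod 323)
322 = 256 + 64 + 2 in binary powers of 2.
So 11^322 ≡ 239 · 239 · 121 ≡ 87 (mod 323).
Since 87 ≠ 1, base 11 is a Fermat witness: 323 is composite.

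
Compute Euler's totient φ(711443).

Factor: 711443 = 61 · 107 · 109.
φ(711443) = (61−1) · (107−1) · (109−1) = 60 · 106 · 108 = 686880.

686880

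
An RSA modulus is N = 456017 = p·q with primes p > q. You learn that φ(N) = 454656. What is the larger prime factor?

769

φ(n) = (p−1)(q−1) = n − (p+q) + 1, so p + q = 456017 − 454656 + 1 = 1362.
p and q are the roots of t² − 1362t + 456017 = 0.
Discriminant: 1362² − 4·456017 = 1855044 − 1824068 = 30976; √30976 = 176.
q = (1362 − 176)/2 = 593, p = (1362 + 176)/2 = 769.
Check: 593 · 769 = 456017.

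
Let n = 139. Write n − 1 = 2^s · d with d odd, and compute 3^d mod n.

139 − 1 = 138 = 2^1 · 69, so d = 69.
3^1 ≡ 3 (mod 139)
3^2 ≡ 3^2 = 9 ≡ 9 (mod 139)
3^4 ≡ 9^2 = 81 ≡ 81 (mod 139)
3^8 ≡ 81^2 = 6561 ≡ 28 (mod 139)
3^16 ≡ 28^2 = 784 ≡ 89 (mod 139)
3^32 ≡ 89^2 = 7921 ≡ 137 (mod 139)
3^64 ≡ 137^2 = 18769 ≡ 4 (mod 139)
69 = 64 + 4 + 1 in binary powers of 2.
So 3^69 ≡ 4 · 81 · 3 ≡ 138 (mod 139).
Since 3^d ≡ 138 (mod 139), base 3 does not prove 139 composite.

138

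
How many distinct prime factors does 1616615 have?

6

1616615 = 5 · 323323
323323 = 7 · 46189
46189 = 11 · 4199
4199 = 13 · 323
323 = 17 · 19
1616615 = 5 · 7 · 11 · 13 · 17 · 19, which has 6 distinct prime factors.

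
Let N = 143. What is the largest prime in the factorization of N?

13

143 = 11 · 13
13 is prime.
So 143 = 11 · 13; the largest prime factor is 13.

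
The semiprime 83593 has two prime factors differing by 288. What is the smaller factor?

179

Since p = q + 288, we have 83593 = q(q + 288), so q² + 288q − 83593 = 0.
Discriminant: 288² + 4·83593 = 82944 + 334372 = 417316; √417316 = 646.
q = (−288 + 646)/2 = 179, and p = q + 288 = 467.
Check: 179 · 467 = 83593.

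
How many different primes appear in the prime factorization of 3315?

3315 = 3 · 1105
1105 = 5 · 221
221 = 13 · 17
3315 = 3 · 5 · 13 · 17, which has 4 distinct prime factors.

4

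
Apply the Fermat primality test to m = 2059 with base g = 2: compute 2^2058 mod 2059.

289

2^1 ≡ 2 (mod 2059)
2^2 ≡ 2^2 = 4 ≡ 4 (mod 2059)
2^4 ≡ 4^2 = 16 ≡ 16 (mod 2059)
2^8 ≡ 16^2 = 256 ≡ 256 (mod 2059)
2^16 ≡ 256^2 = 65536 ≡ 1707 (mod 2059)
2^32 ≡ 1707^2 = 2913849 ≡ 364 (mod 2059)
2^64 ≡ 364^2 = 132496 ≡ 720 (mod 2059)
2^128 ≡ 720^2 = 518400 ≡ 1591 (mod 2059)
2^256 ≡ 1591^2 = 2531281 ≡ 770 (mod 2059)
2^512 ≡ 770^2 = 592900 ≡ 1967 (mod 2059)
2^1024 ≡ 1967^2 = 3869089 ≡ 228 (mod 2059)
2^2048 ≡ 228^2 = 51984 ≡ 509 (mod 2059)
2058 = 2048 + 8 + 2 in binary powers of 2.
So 2^2058 ≡ 509 · 256 · 4 ≡ 289 (mod 2059).
Since 289 ≠ 1, base 2 is a Fermat witness: 2059 is composite.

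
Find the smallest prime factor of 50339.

71

50339 is odd.
Digit sum 20, not divisible by 3.
Ends in 9: not divisible by 5.
7: 50339 = 7·7191 + 2
11: 50339 = 11·4576 + 3
13: 50339 = 13·3872 + 3
17: 50339 = 17·2961 + 2
19: 50339 = 19·2649 + 8
23: 50339 = 23·2188 + 15
29: 50339 = 29·1735 + 24
31: 50339 = 31·1623 + 26
37: 50339 = 37·1360 + 19
41: 50339 = 41·1227 + 32
43: 50339 = 43·1170 + 29
47: 50339 = 47·1071 + 2
53: 50339 = 53·949 + 42
59: 50339 = 59·853 + 12
61: 50339 = 61·825 + 14
67: 50339 = 67·751 + 22
71: 50339 = 71·709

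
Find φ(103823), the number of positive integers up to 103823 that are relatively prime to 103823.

Factor: 103823 = 47^3.
φ(103823) = 47^2·(47−1) = 101614.

101614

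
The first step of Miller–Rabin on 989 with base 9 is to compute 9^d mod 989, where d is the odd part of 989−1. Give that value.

744

989 − 1 = 988 = 2^2 · 247, so d = 247.
9^1 ≡ 9 (mod 989)
9^2 ≡ 9^2 = 81 ≡ 81 (mod 989)
9^4 ≡ 81^2 = 6561 ≡ 627 (mod 989)
9^8 ≡ 627^2 = 393129 ≡ 496 (mod 989)
9^16 ≡ 496^2 = 246016 ≡ 744 (mod 989)
9^32 ≡ 744^2 = 553536 ≡ 685 (mod 989)
9^64 ≡ 685^2 = 469225 ≡ 439 (mod 989)
9^128 ≡ 439^2 = 192721 ≡ 855 (mod 989)
247 = 128 + 64 + 32 + 16 + 4 + 2 + 1 in binary powers of 2.
So 9^247 ≡ 855 · 439 · 685 · 744 · 627 · 81 · 9 ≡ 744 (mod 989).
Squaring chain: 744 → 685; never reaches −1, so base 9 is a Miller–Rabin witness that 989 is composite.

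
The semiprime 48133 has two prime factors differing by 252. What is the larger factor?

Since p = q + 252, we have 48133 = q(q + 252), so q² + 252q − 48133 = 0.
Discriminant: 252² + 4·48133 = 63504 + 192532 = 256036; √256036 = 506.
q = (−252 + 506)/2 = 127, and p = q + 252 = 379.
Check: 127 · 379 = 48133.

379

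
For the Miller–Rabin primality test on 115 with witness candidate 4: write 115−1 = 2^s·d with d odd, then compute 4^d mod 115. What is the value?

115 − 1 = 114 = 2^1 · 57, so d = 57.
4^1 ≡ 4 (mod 115)
4^2 ≡ 4^2 = 16 ≡ 16 (mod 115)
4^4 ≡ 16^2 = 256 ≡ 26 (mod 115)
4^8 ≡ 26^2 = 676 ≡ 101 (mod 115)
4^16 ≡ 101^2 = 10201 ≡ 81 (mod 115)
4^32 ≡ 81^2 = 6561 ≡ 6 (mod 115)
57 = 32 + 16 + 8 + 1 in binary powers of 2.
So 4^57 ≡ 6 · 81 · 101 · 4 ≡ 39 (mod 115).
Squaring chain: 39; never reaches −1, so base 4 is a Miller–Rabin witness that 115 is composite.

39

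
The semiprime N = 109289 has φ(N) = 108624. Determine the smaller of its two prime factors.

293

φ(n) = (p−1)(q−1) = n − (p+q) + 1, so p + q = 109289 − 108624 + 1 = 666.
p and q are the roots of t² − 666t + 109289 = 0.
Discriminant: 666² − 4·109289 = 443556 − 437156 = 6400; √6400 = 80.
q = (666 − 80)/2 = 293, p = (666 + 80)/2 = 373.
Check: 293 · 373 = 109289.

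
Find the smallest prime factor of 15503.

15503 is odd.
Digit sum 14, not divisible by 3.
Ends in 3: not divisible by 5.
7: 15503 = 7·2214 + 5
11: 15503 = 11·1409 + 4
13: 15503 = 13·1192 + 7
17: 15503 = 17·911 + 16
19: 15503 = 19·815 + 18
23: 15503 = 23·674 + 1
29: 15503 = 29·534 + 17
31: 15503 = 31·500 + 3
37: 15503 = 37·419

37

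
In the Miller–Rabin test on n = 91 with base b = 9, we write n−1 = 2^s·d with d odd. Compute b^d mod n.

1

91 − 1 = 90 = 2^1 · 45, so d = 45.
9^1 ≡ 9 (mod 91)
9^2 ≡ 9^2 = 81 ≡ 81 (mod 91)
9^4 ≡ 81^2 = 6561 ≡ 9 (mod 91)
9^8 ≡ 9^2 = 81 ≡ 81 (mod 91)
9^16 ≡ 81^2 = 6561 ≡ 9 (mod 91)
9^32 ≡ 9^2 = 81 ≡ 81 (mod 91)
45 = 32 + 8 + 4 + 1 in binary powers of 2.
So 9^45 ≡ 81 · 81 · 9 · 9 ≡ 1 (mod 91).
Since 9^d ≡ 1 (mod 91), base 9 does not prove 91 composite.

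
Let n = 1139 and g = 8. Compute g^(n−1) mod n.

1067

8^1 ≡ 8 (mod 1139)
8^2 ≡ 8^2 = 64 ≡ 64 (mod 1139)
8^4 ≡ 64^2 = 4096 ≡ 679 (mod 1139)
8^8 ≡ 679^2 = 461041 ≡ 885 (mod 1139)
8^16 ≡ 885^2 = 783225 ≡ 732 (mod 1139)
8^32 ≡ 732^2 = 535824 ≡ 494 (mod 1139)
8^64 ≡ 494^2 = 244036 ≡ 290 (mod 1139)
8^128 ≡ 290^2 = 84100 ≡ 953 (mod 1139)
8^256 ≡ 953^2 = 908209 ≡ 426 (mod 1139)
8^512 ≡ 426^2 = 181476 ≡ 375 (mod 1139)
8^1024 ≡ 375^2 = 140625 ≡ 528 (mod 1139)
1138 = 1024 + 64 + 32 + 16 + 2 in binary powers of 2.
So 8^1138 ≡ 528 · 290 · 494 · 732 · 64 ≡ 1067 (mod 1139).
Since 1067 ≠ 1, base 8 is a Fermat witness: 1139 is composite.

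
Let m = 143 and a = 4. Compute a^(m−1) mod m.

126

4^1 ≡ 4 (mod 143)
4^2 ≡ 4^2 = 16 ≡ 16 (mod 143)
4^4 ≡ 16^2 = 256 ≡ 113 (mod 143)
4^8 ≡ 113^2 = 12769 ≡ 42 (mod 143)
4^16 ≡ 42^2 = 1764 ≡ 48 (mod 143)
4^32 ≡ 48^2 = 2304 ≡ 16 (mod 143)
4^64 ≡ 16^2 = 256 ≡ 113 (mod 143)
4^128 ≡ 113^2 = 12769 ≡ 42 (mod 143)
142 = 128 + 8 + 4 + 2 in binary powers of 2.
So 4^142 ≡ 42 · 42 · 113 · 16 ≡ 126 (mod 143).
Since 126 ≠ 1, base 4 is a Fermat witness: 143 is composite.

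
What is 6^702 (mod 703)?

628

6^1 ≡ 6 (mod 703)
6^2 ≡ 6^2 = 36 ≡ 36 (mod 703)
6^4 ≡ 36^2 = 1296 ≡ 593 (mod 703)
6^8 ≡ 593^2 = 351649 ≡ 149 (mod 703)
6^16 ≡ 149^2 = 22201 ≡ 408 (mod 703)
6^32 ≡ 408^2 = 166464 ≡ 556 (mod 703)
6^64 ≡ 556^2 = 309136 ≡ 519 (mod 703)
6^128 ≡ 519^2 = 269361 ≡ 112 (mod 703)
6^256 ≡ 112^2 = 12544 ≡ 593 (mod 703)
6^512 ≡ 593^2 = 351649 ≡ 149 (mod 703)
702 = 512 + 128 + 32 + 16 + 8 + 4 + 2 in binary powers of 2.
So 6^702 ≡ 149 · 112 · 556 · 408 · 149 · 593 · 36 ≡ 628 (mod 703).
Since 628 ≠ 1, base 6 is a Fermat witness: 703 is composite.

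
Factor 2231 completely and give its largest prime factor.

2231 = 23 · 97
97 is prime.
So 2231 = 23 · 97; the largest prime factor is 97.

97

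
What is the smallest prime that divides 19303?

97

19303 is odd.
Digit sum 16, not divisible by 3.
Ends in 3: not divisible by 5.
7: 19303 = 7·2757 + 4
11: 19303 = 11·1754 + 9
13: 19303 = 13·1484 + 11
17: 19303 = 17·1135 + 8
19: 19303 = 19·1015 + 18
23: 19303 = 23·839 + 6
29: 19303 = 29·665 + 18
31: 19303 = 31·622 + 21
37: 19303 = 37·521 + 26
41: 19303 = 41·470 + 33
43: 19303 = 43·448 + 39
47: 19303 = 47·410 + 33
53: 19303 = 53·364 + 11
59: 19303 = 59·327 + 10
61: 19303 = 61·316 + 27
67: 19303 = 67·288 + 7
71: 19303 = 71·271 + 62
73: 19303 = 73·264 + 31
79: 19303 = 79·244 + 27
83: 19303 = 83·232 + 47
89: 19303 = 89·216 + 79
97: 19303 = 97·199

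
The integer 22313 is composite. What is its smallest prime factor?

22313 is odd.
Digit sum 11, not divisible by 3.
Ends in 3: not divisible by 5.
7: 22313 = 7·3187 + 4
11: 22313 = 11·2028 + 5
13: 22313 = 13·1716 + 5
17: 22313 = 17·1312 + 9
19: 22313 = 19·1174 + 7
23: 22313 = 23·970 + 3
29: 22313 = 29·769 + 12
31: 22313 = 31·719 + 24
37: 22313 = 37·603 + 2
41: 22313 = 41·544 + 9
43: 22313 = 43·518 + 39
47: 22313 = 47·474 + 35
53: 22313 = 53·421

53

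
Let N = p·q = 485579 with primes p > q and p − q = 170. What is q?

Since p = q + 170, we have 485579 = q(q + 170), so q² + 170q − 485579 = 0.
Discriminant: 170² + 4·485579 = 28900 + 1942316 = 1971216; √1971216 = 1404.
q = (−170 + 1404)/2 = 617, and p = q + 170 = 787.
Check: 617 · 787 = 485579.

617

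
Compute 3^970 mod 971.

1

3^1 ≡ 3 (mod 971)
3^2 ≡ 3^2 = 9 ≡ 9 (mod 971)
3^4 ≡ 9^2 = 81 ≡ 81 (mod 971)
3^8 ≡ 81^2 = 6561 ≡ 735 (mod 971)
3^16 ≡ 735^2 = 540225 ≡ 349 (mod 971)
3^32 ≡ 349^2 = 121801 ≡ 426 (mod 971)
3^64 ≡ 426^2 = 181476 ≡ 870 (mod 971)
3^128 ≡ 870^2 = 756900 ≡ 491 (mod 971)
3^256 ≡ 491^2 = 241081 ≡ 273 (mod 971)
3^512 ≡ 273^2 = 74529 ≡ 733 (mod 971)
970 = 512 + 256 + 128 + 64 + 8 + 2 in binary powers of 2.
So 3^970 ≡ 733 · 273 · 491 · 870 · 735 · 9 ≡ 1 (mod 971).
Since the result is 1, base 3 gives no evidence that 971 is composite.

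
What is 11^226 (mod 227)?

1

11^1 ≡ 11 (mod 227)
11^2 ≡ 11^2 = 121 ≡ 121 (mod 227)
11^4 ≡ 121^2 = 14641 ≡ 113 (mod 227)
11^8 ≡ 113^2 = 12769 ≡ 57 (mod 227)
11^16 ≡ 57^2 = 3249 ≡ 71 (mod 227)
11^32 ≡ 71^2 = 5041 ≡ 47 (mod 227)
11^64 ≡ 47^2 = 2209 ≡ 166 (mod 227)
11^128 ≡ 166^2 = 27556 ≡ 89 (mod 227)
226 = 128 + 64 + 32 + 2 in binary powers of 2.
So 11^226 ≡ 89 · 166 · 47 · 121 ≡ 1 (mod 227).
Since the result is 1, base 11 gives no evidence that 227 is composite.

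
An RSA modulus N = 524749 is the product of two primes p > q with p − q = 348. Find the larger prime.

919

Since p = q + 348, we have 524749 = q(q + 348), so q² + 348q − 524749 = 0.
Discriminant: 348² + 4·524749 = 121104 + 2098996 = 2220100; √2220100 = 1490.
q = (−348 + 1490)/2 = 571, and p = q + 348 = 919.
Check: 571 · 919 = 524749.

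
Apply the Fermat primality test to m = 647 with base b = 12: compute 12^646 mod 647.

1

12^1 ≡ 12 (mod 647)
12^2 ≡ 12^2 = 144 ≡ 144 (mod 647)
12^4 ≡ 144^2 = 20736 ≡ 32 (mod 647)
12^8 ≡ 32^2 = 1024 ≡ 377 (mod 647)
12^16 ≡ 377^2 = 142129 ≡ 436 (mod 647)
12^32 ≡ 436^2 = 190096 ≡ 525 (mod 647)
12^64 ≡ 525^2 = 275625 ≡ 3 (mod 647)
12^128 ≡ 3^2 = 9 ≡ 9 (mod 647)
12^256 ≡ 9^2 = 81 ≡ 81 (mod 647)
12^512 ≡ 81^2 = 6561 ≡ 91 (mod 647)
646 = 512 + 128 + 4 + 2 in binary powers of 2.
So 12^646 ≡ 91 · 9 · 32 · 144 ≡ 1 (mod 647).
Since the result is 1, base 12 gives no evidence that 647 is composite.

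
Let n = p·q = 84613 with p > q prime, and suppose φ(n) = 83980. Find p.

443

φ(n) = (p−1)(q−1) = n − (p+q) + 1, so p + q = 84613 − 83980 + 1 = 634.
p and q are the roots of t² − 634t + 84613 = 0.
Discriminant: 634² − 4·84613 = 401956 − 338452 = 63504; √63504 = 252.
q = (634 − 252)/2 = 191, p = (634 + 252)/2 = 443.
Check: 191 · 443 = 84613.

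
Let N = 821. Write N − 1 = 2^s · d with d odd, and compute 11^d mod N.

821 − 1 = 820 = 2^2 · 205, so d = 205.
11^1 ≡ 11 (mod 821)
11^2 ≡ 11^2 = 121 ≡ 121 (mod 821)
11^4 ≡ 121^2 = 14641 ≡ 684 (mod 821)
11^8 ≡ 684^2 = 467856 ≡ 707 (mod 821)
11^16 ≡ 707^2 = 499849 ≡ 681 (mod 821)
11^32 ≡ 681^2 = 463761 ≡ 717 (mod 821)
11^64 ≡ 717^2 = 514089 ≡ 143 (mod 821)
11^128 ≡ 143^2 = 20449 ≡ 745 (mod 821)
205 = 128 + 64 + 8 + 4 + 1 in binary powers of 2.
So 11^205 ≡ 745 · 143 · 707 · 684 · 11 ≡ 295 (mod 821).
Squaring chain: 295 → 820; reaches −1, so base 11 does not prove 821 composite.

295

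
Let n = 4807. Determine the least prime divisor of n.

11

4807 is odd.
Digit sum 19, not divisible by 3.
Ends in 7: not divisible by 5.
7: 4807 = 7·686 + 5
11: 4807 = 11·437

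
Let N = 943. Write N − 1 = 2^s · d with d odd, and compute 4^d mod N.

496

943 − 1 = 942 = 2^1 · 471, so d = 471.
4^1 ≡ 4 (mod 943)
4^2 ≡ 4^2 = 16 ≡ 16 (mod 943)
4^4 ≡ 16^2 = 256 ≡ 256 (mod 943)
4^8 ≡ 256^2 = 65536 ≡ 469 (mod 943)
4^16 ≡ 469^2 = 219961 ≡ 242 (mod 943)
4^32 ≡ 242^2 = 58564 ≡ 98 (mod 943)
4^64 ≡ 98^2 = 9604 ≡ 174 (mod 943)
4^128 ≡ 174^2 = 30276 ≡ 100 (mod 943)
4^256 ≡ 100^2 = 10000 ≡ 570 (mod 943)
471 = 256 + 128 + 64 + 16 + 4 + 2 + 1 in binary powers of 2.
So 4^471 ≡ 570 · 100 · 174 · 242 · 256 · 16 · 4 ≡ 496 (mod 943).
Squaring chain: 496; never reaches −1, so base 4 is a Miller–Rabin witness that 943 is composite.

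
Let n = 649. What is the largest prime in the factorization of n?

59

649 = 11 · 59
59 is prime.
So 649 = 11 · 59; the largest prime factor is 59.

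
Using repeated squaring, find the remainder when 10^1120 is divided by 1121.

10^1 ≡ 10 (mod 1121)
10^2 ≡ 10^2 = 100 ≡ 100 (mod 1121)
10^4 ≡ 100^2 = 10000 ≡ 1032 (mod 1121)
10^8 ≡ 1032^2 = 1065024 ≡ 74 (mod 1121)
10^16 ≡ 74^2 = 5476 ≡ 992 (mod 1121)
10^32 ≡ 992^2 = 984064 ≡ 947 (mod 1121)
10^64 ≡ 947^2 = 896809 ≡ 9 (mod 1121)
10^128 ≡ 9^2 = 81 ≡ 81 (mod 1121)
10^256 ≡ 81^2 = 6561 ≡ 956 (mod 1121)
10^512 ≡ 956^2 = 913936 ≡ 321 (mod 1121)
10^1024 ≡ 321^2 = 103041 ≡ 1030 (mod 1121)
1120 = 1024 + 64 + 32 in binary powers of 2.
So 10^1120 ≡ 1030 · 9 · 947 ≡ 139 (mod 1121).
Since 139 ≠ 1, base 10 is a Fermat witness: 1121 is composite.

139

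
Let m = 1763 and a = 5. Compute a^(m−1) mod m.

5^1 ≡ 5 (mod 1763)
5^2 ≡ 5^2 = 25 ≡ 25 (mod 1763)
5^4 ≡ 25^2 = 625 ≡ 625 (mod 1763)
5^8 ≡ 625^2 = 390625 ≡ 1002 (mod 1763)
5^16 ≡ 1002^2 = 1004004 ≡ 857 (mod 1763)
5^32 ≡ 857^2 = 734449 ≡ 1041 (mod 1763)
5^64 ≡ 1041^2 = 1083681 ≡ 1199 (mod 1763)
5^128 ≡ 1199^2 = 1437601 ≡ 756 (mod 1763)
5^256 ≡ 756^2 = 571536 ≡ 324 (mod 1763)
5^512 ≡ 324^2 = 104976 ≡ 959 (mod 1763)
5^1024 ≡ 959^2 = 919681 ≡ 1158 (mod 1763)
1762 = 1024 + 512 + 128 + 64 + 32 + 2 in binary powers of 2.
So 5^1762 ≡ 1158 · 959 · 756 · 1199 · 1041 · 25 ≡ 1665 (mod 1763).
Since 1665 ≠ 1, base 5 is a Fermat witness: 1763 is composite.

1665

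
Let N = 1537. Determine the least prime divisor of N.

1537 is odd.
Digit sum 16, not divisible by 3.
Ends in 7: not divisible by 5.
7: 1537 = 7·219 + 4
11: 1537 = 11·139 + 8
13: 1537 = 13·118 + 3
17: 1537 = 17·90 + 7
19: 1537 = 19·80 + 17
23: 1537 = 23·66 + 19
29: 1537 = 29·53

29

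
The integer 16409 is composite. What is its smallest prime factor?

61

16409 is odd.
Digit sum 20, not divisible by 3.
Ends in 9: not divisible by 5.
7: 16409 = 7·2344 + 1
11: 16409 = 11·1491 + 8
13: 16409 = 13·1262 + 3
17: 16409 = 17·965 + 4
19: 16409 = 19·863 + 12
23: 16409 = 23·713 + 10
29: 16409 = 29·565 + 24
31: 16409 = 31·529 + 10
37: 16409 = 37·443 + 18
41: 16409 = 41·400 + 9
43: 16409 = 43·381 + 26
47: 16409 = 47·349 + 6
53: 16409 = 53·309 + 32
59: 16409 = 59·278 + 7
61: 16409 = 61·269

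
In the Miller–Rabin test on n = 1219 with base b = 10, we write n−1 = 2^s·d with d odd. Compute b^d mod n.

1219 − 1 = 1218 = 2^1 · 609, so d = 609.
10^1 ≡ 10 (mod 1219)
10^2 ≡ 10^2 = 100 ≡ 100 (mod 1219)
10^4 ≡ 100^2 = 10000 ≡ 248 (mod 1219)
10^8 ≡ 248^2 = 61504 ≡ 554 (mod 1219)
10^16 ≡ 554^2 = 306916 ≡ 947 (mod 1219)
10^32 ≡ 947^2 = 896809 ≡ 844 (mod 1219)
10^64 ≡ 844^2 = 712336 ≡ 440 (mod 1219)
10^128 ≡ 440^2 = 193600 ≡ 998 (mod 1219)
10^256 ≡ 998^2 = 996004 ≡ 81 (mod 1219)
10^512 ≡ 81^2 = 6561 ≡ 466 (mod 1219)
609 = 512 + 64 + 32 + 1 in binary powers of 2.
So 10^609 ≡ 466 · 440 · 844 · 10 ≡ 97 (mod 1219).
Squaring chain: 97; never reaches −1, so base 10 is a Miller–Rabin witness that 1219 is composite.

97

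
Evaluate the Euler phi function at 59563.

Factor: 59563 = 7 · 67 · 127.
φ(59563) = (7−1) · (67−1) · (127−1) = 6 · 66 · 126 = 49896.

49896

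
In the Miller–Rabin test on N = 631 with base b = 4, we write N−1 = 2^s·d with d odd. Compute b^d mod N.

1

631 − 1 = 630 = 2^1 · 315, so d = 315.
4^1 ≡ 4 (mod 631)
4^2 ≡ 4^2 = 16 ≡ 16 (mod 631)
4^4 ≡ 16^2 = 256 ≡ 256 (mod 631)
4^8 ≡ 256^2 = 65536 ≡ 543 (mod 631)
4^16 ≡ 543^2 = 294849 ≡ 172 (mod 631)
4^32 ≡ 172^2 = 29584 ≡ 558 (mod 631)
4^64 ≡ 558^2 = 311364 ≡ 281 (mod 631)
4^128 ≡ 281^2 = 78961 ≡ 86 (mod 631)
4^256 ≡ 86^2 = 7396 ≡ 455 (mod 631)
315 = 256 + 32 + 16 + 8 + 2 + 1 in binary powers of 2.
So 4^315 ≡ 455 · 558 · 172 · 543 · 16 · 4 ≡ 1 (mod 631).
Since 4^d ≡ 1 (mod 631), base 4 does not prove 631 composite.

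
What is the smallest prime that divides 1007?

1007 is odd.
Digit sum 8, not divisible by 3.
Ends in 7: not divisible by 5.
7: 1007 = 7·143 + 6
11: 1007 = 11·91 + 6
13: 1007 = 13·77 + 6
17: 1007 = 17·59 + 4
19: 1007 = 19·53

19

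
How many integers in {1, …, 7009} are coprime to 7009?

6804

Factor: 7009 = 43 · 163.
φ(7009) = (43−1) · (163−1) = 42 · 162 = 6804.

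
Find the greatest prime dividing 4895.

89

4895 = 5 · 979
979 = 11 · 89
89 is prime.
So 4895 = 5 · 11 · 89; the largest prime factor is 89.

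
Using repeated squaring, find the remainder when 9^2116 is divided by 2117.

429

9^1 ≡ 9 (mod 2117)
9^2 ≡ 9^2 = 81 ≡ 81 (mod 2117)
9^4 ≡ 81^2 = 6561 ≡ 210 (mod 2117)
9^8 ≡ 210^2 = 44100 ≡ 1760 (mod 2117)
9^16 ≡ 1760^2 = 3097600 ≡ 429 (mod 2117)
9^32 ≡ 429^2 = 184041 ≡ 1979 (mod 2117)
9^64 ≡ 1979^2 = 3916441 ≡ 2108 (mod 2117)
9^128 ≡ 2108^2 = 4443664 ≡ 81 (mod 2117)
9^256 ≡ 81^2 = 6561 ≡ 210 (mod 2117)
9^512 ≡ 210^2 = 44100 ≡ 1760 (mod 2117)
9^1024 ≡ 1760^2 = 3097600 ≡ 429 (mod 2117)
9^2048 ≡ 429^2 = 184041 ≡ 1979 (mod 2117)
2116 = 2048 + 64 + 4 in binary powers of 2.
So 9^2116 ≡ 1979 · 2108 · 210 ≡ 429 (mod 2117).
Since 429 ≠ 1, base 9 is a Fermat witness: 2117 is composite.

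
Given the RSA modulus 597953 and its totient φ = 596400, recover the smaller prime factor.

φ(n) = (p−1)(q−1) = n − (p+q) + 1, so p + q = 597953 − 596400 + 1 = 1554.
p and q are the roots of t² − 1554t + 597953 = 0.
Discriminant: 1554² − 4·597953 = 2414916 − 2391812 = 23104; √23104 = 152.
q = (1554 − 152)/2 = 701, p = (1554 + 152)/2 = 853.
Check: 701 · 853 = 597953.

701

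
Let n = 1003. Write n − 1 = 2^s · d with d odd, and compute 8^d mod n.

791

1003 − 1 = 1002 = 2^1 · 501, so d = 501.
8^1 ≡ 8 (mod 1003)
8^2 ≡ 8^2 = 64 ≡ 64 (mod 1003)
8^4 ≡ 64^2 = 4096 ≡ 84 (mod 1003)
8^8 ≡ 84^2 = 7056 ≡ 35 (mod 1003)
8^16 ≡ 35^2 = 1225 ≡ 222 (mod 1003)
8^32 ≡ 222^2 = 49284 ≡ 137 (mod 1003)
8^64 ≡ 137^2 = 18769 ≡ 715 (mod 1003)
8^128 ≡ 715^2 = 511225 ≡ 698 (mod 1003)
8^256 ≡ 698^2 = 487204 ≡ 749 (mod 1003)
501 = 256 + 128 + 64 + 32 + 16 + 4 + 1 in binary powers of 2.
So 8^501 ≡ 749 · 698 · 715 · 137 · 222 · 84 · 8 ≡ 791 (mod 1003).
Squaring chain: 791; never reaches −1, so base 8 is a Miller–Rabin witness that 1003 is composite.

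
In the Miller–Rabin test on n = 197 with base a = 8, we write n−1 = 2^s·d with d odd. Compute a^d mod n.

14

197 − 1 = 196 = 2^2 · 49, so d = 49.
8^1 ≡ 8 (mod 197)
8^2 ≡ 8^2 = 64 ≡ 64 (mod 197)
8^4 ≡ 64^2 = 4096 ≡ 156 (mod 197)
8^8 ≡ 156^2 = 24336 ≡ 105 (mod 197)
8^16 ≡ 105^2 = 11025 ≡ 190 (mod 197)
8^32 ≡ 190^2 = 36100 ≡ 49 (mod 197)
49 = 32 + 16 + 1 in binary powers of 2.
So 8^49 ≡ 49 · 190 · 8 ≡ 14 (mod 197).
Squaring chain: 14 → 196; reaches −1, so base 8 does not prove 197 composite.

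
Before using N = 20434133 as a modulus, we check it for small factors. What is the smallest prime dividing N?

20434133 is odd.
Digit sum 20, not divisible by 3.
Ends in 3: not divisible by 5.
7: 20434133 = 7·2919161 + 6
11: 20434133 = 11·1857648 + 5
13: 20434133 = 13·1571856 + 5
17: 20434133 = 17·1202007 + 14
19: 20434133 = 19·1075480 + 13
23: 20434133 = 23·888440 + 13
29: 20434133 = 29·704625 + 8
31: 20434133 = 31·659165 + 18
37: 20434133 = 37·552273 + 32
41: 20434133 = 41·498393 + 20
43: 20434133 = 43·475212 + 17
47: 20434133 = 47·434768 + 37
53: 20434133 = 53·385549 + 36
59: 20434133 = 59·346341 + 14
61: 20434133 = 61·334985 + 48
67: 20434133 = 67·304987 + 4
71: 20434133 = 71·287804 + 49
73: 20434133 = 73·279919 + 46
79: 20434133 = 79·258659 + 72
83: 20434133 = 83·246194 + 31
89: 20434133 = 89·229597

89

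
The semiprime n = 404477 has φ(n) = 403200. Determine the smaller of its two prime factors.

577

φ(n) = (p−1)(q−1) = n − (p+q) + 1, so p + q = 404477 − 403200 + 1 = 1278.
p and q are the roots of t² − 1278t + 404477 = 0.
Discriminant: 1278² − 4·404477 = 1633284 − 1617908 = 15376; √15376 = 124.
q = (1278 − 124)/2 = 577, p = (1278 + 124)/2 = 701.
Check: 577 · 701 = 404477.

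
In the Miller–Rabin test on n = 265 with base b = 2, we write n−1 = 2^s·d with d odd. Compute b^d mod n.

137

265 − 1 = 264 = 2^3 · 33, so d = 33.
2^1 ≡ 2 (mod 265)
2^2 ≡ 2^2 = 4 ≡ 4 (mod 265)
2^4 ≡ 4^2 = 16 ≡ 16 (mod 265)
2^8 ≡ 16^2 = 256 ≡ 256 (mod 265)
2^16 ≡ 256^2 = 65536 ≡ 81 (mod 265)
2^32 ≡ 81^2 = 6561 ≡ 201 (mod 265)
33 = 32 + 1 in binary powers of 2.
So 2^33 ≡ 201 · 2 ≡ 137 (mod 265).
Squaring chain: 137 → 219 → 261; never reaches −1, so base 2 is a Miller–Rabin witness that 265 is composite.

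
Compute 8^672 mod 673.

1

8^1 ≡ 8 (mod 673)
8^2 ≡ 8^2 = 64 ≡ 64 (mod 673)
8^4 ≡ 64^2 = 4096 ≡ 58 (mod 673)
8^8 ≡ 58^2 = 3364 ≡ 672 (mod 673)
8^16 ≡ 672^2 = 451584 ≡ 1 (mod 673)
8^32 ≡ 1^2 = 1 ≡ 1 (mod 673)
8^64 ≡ 1^2 = 1 ≡ 1 (mod 673)
8^128 ≡ 1^2 = 1 ≡ 1 (mod 673)
8^256 ≡ 1^2 = 1 ≡ 1 (mod 673)
8^512 ≡ 1^2 = 1 ≡ 1 (mod 673)
672 = 512 + 128 + 32 in binary powers of 2.
So 8^672 ≡ 1 · 1 · 1 ≡ 1 (mod 673).
Since the result is 1, base 8 gives no evidence that 673 is composite.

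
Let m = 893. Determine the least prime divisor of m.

893 is odd.
Digit sum 20, not divisible by 3.
Ends in 3: not divisible by 5.
7: 893 = 7·127 + 4
11: 893 = 11·81 + 2
13: 893 = 13·68 + 9
17: 893 = 17·52 + 9
19: 893 = 19·47

19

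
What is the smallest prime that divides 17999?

41

17999 is odd.
Digit sum 35, not divisible by 3.
Ends in 9: not divisible by 5.
7: 17999 = 7·2571 + 2
11: 17999 = 11·1636 + 3
13: 17999 = 13·1384 + 7
17: 17999 = 17·1058 + 13
19: 17999 = 19·947 + 6
23: 17999 = 23·782 + 13
29: 17999 = 29·620 + 19
31: 17999 = 31·580 + 19
37: 17999 = 37·486 + 17
41: 17999 = 41·439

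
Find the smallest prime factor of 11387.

11387 is odd.
Digit sum 20, not divisible by 3.
Ends in 7: not divisible by 5.
7: 11387 = 7·1626 + 5
11: 11387 = 11·1035 + 2
13: 11387 = 13·875 + 12
17: 11387 = 17·669 + 14
19: 11387 = 19·599 + 6
23: 11387 = 23·495 + 2
29: 11387 = 29·392 + 19
31: 11387 = 31·367 + 10
37: 11387 = 37·307 + 28
41: 11387 = 41·277 + 30
43: 11387 = 43·264 + 35
47: 11387 = 47·242 + 13
53: 11387 = 53·214 + 45
59: 11387 = 59·193

59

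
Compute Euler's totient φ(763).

648

Factor: 763 = 7 · 109.
φ(763) = (7−1) · (109−1) = 6 · 108 = 648.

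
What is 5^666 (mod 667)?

5^1 ≡ 5 (mod 667)
5^2 ≡ 5^2 = 25 ≡ 25 (mod 667)
5^4 ≡ 25^2 = 625 ≡ 625 (mod 667)
5^8 ≡ 625^2 = 390625 ≡ 430 (mod 667)
5^16 ≡ 430^2 = 184900 ≡ 141 (mod 667)
5^32 ≡ 141^2 = 19881 ≡ 538 (mod 667)
5^64 ≡ 538^2 = 289444 ≡ 633 (mod 667)
5^128 ≡ 633^2 = 400689 ≡ 489 (mod 667)
5^256 ≡ 489^2 = 239121 ≡ 335 (mod 667)
5^512 ≡ 335^2 = 112225 ≡ 169 (mod 667)
666 = 512 + 128 + 16 + 8 + 2 in binary powers of 2.
So 5^666 ≡ 169 · 489 · 141 · 430 · 25 ≡ 169 (mod 667).
Since 169 ≠ 1, base 5 is a Fermat witness: 667 is composite.

169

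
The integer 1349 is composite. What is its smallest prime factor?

1349 is odd.
Digit sum 17, not divisible by 3.
Ends in 9: not divisible by 5.
7: 1349 = 7·192 + 5
11: 1349 = 11·122 + 7
13: 1349 = 13·103 + 10
17: 1349 = 17·79 + 6
19: 1349 = 19·71

19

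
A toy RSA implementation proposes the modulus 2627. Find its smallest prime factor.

2627 is odd.
Digit sum 17, not divisible by 3.
Ends in 7: not divisible by 5.
7: 2627 = 7·375 + 2
11: 2627 = 11·238 + 9
13: 2627 = 13·202 + 1
17: 2627 = 17·154 + 9
19: 2627 = 19·138 + 5
23: 2627 = 23·114 + 5
29: 2627 = 29·90 + 17
31: 2627 = 31·84 + 23
37: 2627 = 37·71

37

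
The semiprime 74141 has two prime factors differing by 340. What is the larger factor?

Since p = q + 340, we have 74141 = q(q + 340), so q² + 340q − 74141 = 0.
Discriminant: 340² + 4·74141 = 115600 + 296564 = 412164; √412164 = 642.
q = (−340 + 642)/2 = 151, and p = q + 340 = 491.
Check: 151 · 491 = 74141.

491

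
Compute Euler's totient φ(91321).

85008

Factor: 91321 = 29 · 47 · 67.
φ(91321) = (29−1) · (47−1) · (67−1) = 28 · 46 · 66 = 85008.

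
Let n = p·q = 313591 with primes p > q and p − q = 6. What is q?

557

Since p = q + 6, we have 313591 = q(q + 6), so q² + 6q − 313591 = 0.
Discriminant: 6² + 4·313591 = 36 + 1254364 = 1254400; √1254400 = 1120.
q = (−6 + 1120)/2 = 557, and p = q + 6 = 563.
Check: 557 · 563 = 313591.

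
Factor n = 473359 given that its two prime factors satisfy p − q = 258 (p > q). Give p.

Since p = q + 258, we have 473359 = q(q + 258), so q² + 258q − 473359 = 0.
Discriminant: 258² + 4·473359 = 66564 + 1893436 = 1960000; √1960000 = 1400.
q = (−258 + 1400)/2 = 571, and p = q + 258 = 829.
Check: 571 · 829 = 473359.

829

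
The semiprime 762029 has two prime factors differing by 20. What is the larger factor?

Since p = q + 20, we have 762029 = q(q + 20), so q² + 20q − 762029 = 0.
Discriminant: 20² + 4·762029 = 400 + 3048116 = 3048516; √3048516 = 1746.
q = (−20 + 1746)/2 = 863, and p = q + 20 = 883.
Check: 863 · 883 = 762029.

883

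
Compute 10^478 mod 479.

1

10^1 ≡ 10 (mod 479)
10^2 ≡ 10^2 = 100 ≡ 100 (mod 479)
10^4 ≡ 100^2 = 10000 ≡ 420 (mod 479)
10^8 ≡ 420^2 = 176400 ≡ 128 (mod 479)
10^16 ≡ 128^2 = 16384 ≡ 98 (mod 479)
10^32 ≡ 98^2 = 9604 ≡ 24 (mod 479)
10^64 ≡ 24^2 = 576 ≡ 97 (mod 479)
10^128 ≡ 97^2 = 9409 ≡ 308 (mod 479)
10^256 ≡ 308^2 = 94864 ≡ 22 (mod 479)
478 = 256 + 128 + 64 + 16 + 8 + 4 + 2 in binary powers of 2.
So 10^478 ≡ 22 · 308 · 97 · 98 · 128 · 420 · 100 ≡ 1 (mod 479).
Since the result is 1, base 10 gives no evidence that 479 is composite.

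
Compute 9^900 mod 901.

9^1 ≡ 9 (mod 901)
9^2 ≡ 9^2 = 81 ≡ 81 (mod 901)
9^4 ≡ 81^2 = 6561 ≡ 254 (mod 901)
9^8 ≡ 254^2 = 64516 ≡ 545 (mod 901)
9^16 ≡ 545^2 = 297025 ≡ 596 (mod 901)
9^32 ≡ 596^2 = 355216 ≡ 222 (mod 901)
9^64 ≡ 222^2 = 49284 ≡ 630 (mod 901)
9^128 ≡ 630^2 = 396900 ≡ 460 (mod 901)
9^256 ≡ 460^2 = 211600 ≡ 766 (mod 901)
9^512 ≡ 766^2 = 586756 ≡ 205 (mod 901)
900 = 512 + 256 + 128 + 4 in binary powers of 2.
So 9^900 ≡ 205 · 766 · 460 · 254 ≡ 543 (mod 901).
Since 543 ≠ 1, base 9 is a Fermat witness: 901 is composite.

543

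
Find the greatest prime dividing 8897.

41

8897 = 7 · 1271
1271 = 31 · 41
41 is prime.
So 8897 = 7 · 31 · 41; the largest prime factor is 41.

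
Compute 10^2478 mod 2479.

10^1 ≡ 10 (mod 2479)
10^2 ≡ 10^2 = 100 ≡ 100 (mod 2479)
10^4 ≡ 100^2 = 10000 ≡ 84 (mod 2479)
10^8 ≡ 84^2 = 7056 ≡ 2098 (mod 2479)
10^16 ≡ 2098^2 = 4401604 ≡ 1379 (mod 2479)
10^32 ≡ 1379^2 = 1901641 ≡ 248 (mod 2479)
10^64 ≡ 248^2 = 61504 ≡ 2008 (mod 2479)
10^128 ≡ 2008^2 = 4032064 ≡ 1210 (mod 2479)
10^256 ≡ 1210^2 = 1464100 ≡ 1490 (mod 2479)
10^512 ≡ 1490^2 = 2220100 ≡ 1395 (mod 2479)
10^1024 ≡ 1395^2 = 1946025 ≡ 10 (mod 2479)
10^2048 ≡ 10^2 = 100 ≡ 100 (mod 2479)
2478 = 2048 + 256 + 128 + 32 + 8 + 4 + 2 in binary powers of 2.
So 10^2478 ≡ 100 · 1490 · 1210 · 248 · 2098 · 84 · 100 ≡ 1000 (mod 2479).
Since 1000 ≠ 1, base 10 is a Fermat witness: 2479 is composite.

1000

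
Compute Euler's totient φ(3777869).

3704400

Factor: 3777869 = 127 · 151 · 197.
φ(3777869) = (127−1) · (151−1) · (197−1) = 126 · 150 · 196 = 3704400.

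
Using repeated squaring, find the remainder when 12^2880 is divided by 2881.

12^1 ≡ 12 (mod 2881)
12^2 ≡ 12^2 = 144 ≡ 144 (mod 2881)
12^4 ≡ 144^2 = 20736 ≡ 569 (mod 2881)
12^8 ≡ 569^2 = 323761 ≡ 1089 (mod 2881)
12^16 ≡ 1089^2 = 1185921 ≡ 1830 (mod 2881)
12^32 ≡ 1830^2 = 3348900 ≡ 1178 (mod 2881)
12^64 ≡ 1178^2 = 1387684 ≡ 1923 (mod 2881)
12^128 ≡ 1923^2 = 3697929 ≡ 1606 (mod 2881)
12^256 ≡ 1606^2 = 2579236 ≡ 741 (mod 2881)
12^512 ≡ 741^2 = 549081 ≡ 1691 (mod 2881)
12^1024 ≡ 1691^2 = 2859481 ≡ 1529 (mod 2881)
12^2048 ≡ 1529^2 = 2337841 ≡ 1350 (mod 2881)
2880 = 2048 + 512 + 256 + 64 in binary powers of 2.
So 12^2880 ≡ 1350 · 1691 · 741 · 1923 ≡ 2744 (mod 2881).
Since 2744 ≠ 1, base 12 is a Fermat witness: 2881 is composite.

2744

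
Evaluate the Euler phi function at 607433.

Factor: 607433 = 53 · 73 · 157.
φ(607433) = (53−1) · (73−1) · (157−1) = 52 · 72 · 156 = 584064.

584064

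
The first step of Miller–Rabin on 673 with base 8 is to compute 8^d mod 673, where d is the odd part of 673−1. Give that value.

673 − 1 = 672 = 2^5 · 21, so d = 21.
8^1 ≡ 8 (mod 673)
8^2 ≡ 8^2 = 64 ≡ 64 (mod 673)
8^4 ≡ 64^2 = 4096 ≡ 58 (mod 673)
8^8 ≡ 58^2 = 3364 ≡ 672 (mod 673)
8^16 ≡ 672^2 = 451584 ≡ 1 (mod 673)
21 = 16 + 4 + 1 in binary powers of 2.
So 8^21 ≡ 1 · 58 · 8 ≡ 464 (mod 673).
Squaring chain: 464 → 609 → 58 → 672 → 1; reaches −1, so base 8 does not prove 673 composite.

464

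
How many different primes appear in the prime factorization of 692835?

692835 = 3 · 230945
230945 = 5 · 46189
46189 = 11 · 4199
4199 = 13 · 323
323 = 17 · 19
692835 = 3 · 5 · 11 · 13 · 17 · 19, which has 6 distinct prime factors.

6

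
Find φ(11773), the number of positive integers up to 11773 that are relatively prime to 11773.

11520

Factor: 11773 = 61 · 193.
φ(11773) = (61−1) · (193−1) = 60 · 192 = 11520.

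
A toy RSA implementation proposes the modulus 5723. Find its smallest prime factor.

5723 is odd.
Digit sum 17, not divisible by 3.
Ends in 3: not divisible by 5.
7: 5723 = 7·817 + 4
11: 5723 = 11·520 + 3
13: 5723 = 13·440 + 3
17: 5723 = 17·336 + 11
19: 5723 = 19·301 + 4
23: 5723 = 23·248 + 19
29: 5723 = 29·197 + 10
31: 5723 = 31·184 + 19
37: 5723 = 37·154 + 25
41: 5723 = 41·139 + 24
43: 5723 = 43·133 + 4
47: 5723 = 47·121 + 36
53: 5723 = 53·107 + 52
59: 5723 = 59·97

59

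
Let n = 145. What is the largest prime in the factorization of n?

29

145 = 5 · 29
29 is prime.
So 145 = 5 · 29; the largest prime factor is 29.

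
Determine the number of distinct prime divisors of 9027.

3

9027 = 3^2 · 1003
1003 = 17 · 59
9027 = 3^2 · 17 · 59, which has 3 distinct prime factors.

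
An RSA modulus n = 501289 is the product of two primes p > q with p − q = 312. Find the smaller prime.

569

Since p = q + 312, we have 501289 = q(q + 312), so q² + 312q − 501289 = 0.
Discriminant: 312² + 4·501289 = 97344 + 2005156 = 2102500; √2102500 = 1450.
q = (−312 + 1450)/2 = 569, and p = q + 312 = 881.
Check: 569 · 881 = 501289.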